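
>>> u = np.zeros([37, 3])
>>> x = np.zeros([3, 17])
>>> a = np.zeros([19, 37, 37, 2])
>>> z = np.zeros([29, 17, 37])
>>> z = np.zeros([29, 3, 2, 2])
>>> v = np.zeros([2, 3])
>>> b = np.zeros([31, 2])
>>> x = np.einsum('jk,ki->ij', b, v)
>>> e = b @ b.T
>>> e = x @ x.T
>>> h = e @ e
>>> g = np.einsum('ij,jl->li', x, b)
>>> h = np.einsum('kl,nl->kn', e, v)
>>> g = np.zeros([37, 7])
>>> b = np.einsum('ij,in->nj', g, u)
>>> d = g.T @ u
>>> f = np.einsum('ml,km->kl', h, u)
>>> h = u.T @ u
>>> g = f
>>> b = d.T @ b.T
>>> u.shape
(37, 3)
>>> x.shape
(3, 31)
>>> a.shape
(19, 37, 37, 2)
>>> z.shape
(29, 3, 2, 2)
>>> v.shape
(2, 3)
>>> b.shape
(3, 3)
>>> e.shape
(3, 3)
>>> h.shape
(3, 3)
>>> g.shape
(37, 2)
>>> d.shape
(7, 3)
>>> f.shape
(37, 2)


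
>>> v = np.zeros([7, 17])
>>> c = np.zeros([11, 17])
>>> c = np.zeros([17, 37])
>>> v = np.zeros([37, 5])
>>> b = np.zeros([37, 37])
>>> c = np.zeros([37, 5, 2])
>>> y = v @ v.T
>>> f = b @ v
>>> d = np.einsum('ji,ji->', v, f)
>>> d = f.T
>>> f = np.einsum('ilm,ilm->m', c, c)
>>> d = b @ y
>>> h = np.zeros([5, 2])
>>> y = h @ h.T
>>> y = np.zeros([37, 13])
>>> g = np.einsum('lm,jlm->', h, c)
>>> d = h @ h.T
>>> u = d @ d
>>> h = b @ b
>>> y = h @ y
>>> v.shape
(37, 5)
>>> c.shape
(37, 5, 2)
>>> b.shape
(37, 37)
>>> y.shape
(37, 13)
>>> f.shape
(2,)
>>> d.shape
(5, 5)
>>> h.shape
(37, 37)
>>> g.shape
()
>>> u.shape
(5, 5)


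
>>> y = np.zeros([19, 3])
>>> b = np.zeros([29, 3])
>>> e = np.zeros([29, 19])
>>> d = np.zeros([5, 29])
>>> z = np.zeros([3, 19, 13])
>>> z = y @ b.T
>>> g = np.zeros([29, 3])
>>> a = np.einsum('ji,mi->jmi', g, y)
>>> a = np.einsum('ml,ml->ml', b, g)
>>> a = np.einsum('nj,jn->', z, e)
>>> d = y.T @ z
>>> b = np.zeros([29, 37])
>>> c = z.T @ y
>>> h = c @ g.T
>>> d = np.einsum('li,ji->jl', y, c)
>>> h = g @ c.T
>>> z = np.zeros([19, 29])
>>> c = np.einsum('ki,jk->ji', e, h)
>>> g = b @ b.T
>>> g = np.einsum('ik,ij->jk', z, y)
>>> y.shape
(19, 3)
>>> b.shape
(29, 37)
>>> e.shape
(29, 19)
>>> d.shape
(29, 19)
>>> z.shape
(19, 29)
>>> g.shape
(3, 29)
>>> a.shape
()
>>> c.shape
(29, 19)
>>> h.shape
(29, 29)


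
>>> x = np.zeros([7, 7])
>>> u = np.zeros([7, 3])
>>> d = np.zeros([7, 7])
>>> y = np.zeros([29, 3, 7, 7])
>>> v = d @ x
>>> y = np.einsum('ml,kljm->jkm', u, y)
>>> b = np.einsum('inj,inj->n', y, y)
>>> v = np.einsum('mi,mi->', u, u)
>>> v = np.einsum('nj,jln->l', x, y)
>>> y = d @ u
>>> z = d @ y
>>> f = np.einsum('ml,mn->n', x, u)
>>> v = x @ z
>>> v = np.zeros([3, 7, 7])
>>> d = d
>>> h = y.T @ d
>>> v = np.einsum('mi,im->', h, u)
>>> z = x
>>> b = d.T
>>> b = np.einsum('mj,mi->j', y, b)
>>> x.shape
(7, 7)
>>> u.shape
(7, 3)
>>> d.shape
(7, 7)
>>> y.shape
(7, 3)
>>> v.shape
()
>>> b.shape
(3,)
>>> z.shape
(7, 7)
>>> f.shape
(3,)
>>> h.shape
(3, 7)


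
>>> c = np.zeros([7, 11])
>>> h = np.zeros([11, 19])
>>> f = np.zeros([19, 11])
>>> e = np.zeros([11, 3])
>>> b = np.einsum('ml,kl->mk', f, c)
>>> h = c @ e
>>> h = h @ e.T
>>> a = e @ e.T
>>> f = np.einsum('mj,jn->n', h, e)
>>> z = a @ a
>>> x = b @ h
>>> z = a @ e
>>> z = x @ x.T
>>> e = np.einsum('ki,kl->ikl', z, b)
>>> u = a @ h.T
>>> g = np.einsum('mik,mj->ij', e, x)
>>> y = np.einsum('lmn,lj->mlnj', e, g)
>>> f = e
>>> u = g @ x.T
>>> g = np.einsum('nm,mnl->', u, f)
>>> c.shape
(7, 11)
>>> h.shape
(7, 11)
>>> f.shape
(19, 19, 7)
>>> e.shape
(19, 19, 7)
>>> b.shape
(19, 7)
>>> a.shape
(11, 11)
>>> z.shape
(19, 19)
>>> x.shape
(19, 11)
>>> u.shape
(19, 19)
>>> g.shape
()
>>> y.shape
(19, 19, 7, 11)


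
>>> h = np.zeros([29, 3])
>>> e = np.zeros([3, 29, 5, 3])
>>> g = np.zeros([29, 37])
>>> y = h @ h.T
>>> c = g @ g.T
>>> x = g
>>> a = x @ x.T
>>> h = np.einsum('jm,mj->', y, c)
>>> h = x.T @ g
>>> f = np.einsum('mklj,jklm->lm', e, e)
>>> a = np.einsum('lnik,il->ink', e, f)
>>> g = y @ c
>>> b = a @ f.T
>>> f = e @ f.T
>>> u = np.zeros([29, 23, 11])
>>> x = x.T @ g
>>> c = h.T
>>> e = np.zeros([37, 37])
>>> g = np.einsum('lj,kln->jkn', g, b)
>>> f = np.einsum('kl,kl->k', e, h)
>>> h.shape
(37, 37)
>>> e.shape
(37, 37)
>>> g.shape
(29, 5, 5)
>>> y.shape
(29, 29)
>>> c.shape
(37, 37)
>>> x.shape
(37, 29)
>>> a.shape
(5, 29, 3)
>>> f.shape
(37,)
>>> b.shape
(5, 29, 5)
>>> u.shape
(29, 23, 11)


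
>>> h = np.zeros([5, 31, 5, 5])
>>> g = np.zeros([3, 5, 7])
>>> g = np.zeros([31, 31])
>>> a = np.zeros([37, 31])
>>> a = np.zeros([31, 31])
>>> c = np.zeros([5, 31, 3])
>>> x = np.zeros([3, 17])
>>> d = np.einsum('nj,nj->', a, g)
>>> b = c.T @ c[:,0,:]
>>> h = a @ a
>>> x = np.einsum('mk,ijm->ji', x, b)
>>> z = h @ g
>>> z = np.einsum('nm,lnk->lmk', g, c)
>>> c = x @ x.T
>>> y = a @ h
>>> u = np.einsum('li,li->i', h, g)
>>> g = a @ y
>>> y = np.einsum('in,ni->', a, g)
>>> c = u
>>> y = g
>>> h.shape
(31, 31)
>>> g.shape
(31, 31)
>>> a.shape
(31, 31)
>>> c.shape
(31,)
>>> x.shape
(31, 3)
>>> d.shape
()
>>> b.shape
(3, 31, 3)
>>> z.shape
(5, 31, 3)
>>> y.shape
(31, 31)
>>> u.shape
(31,)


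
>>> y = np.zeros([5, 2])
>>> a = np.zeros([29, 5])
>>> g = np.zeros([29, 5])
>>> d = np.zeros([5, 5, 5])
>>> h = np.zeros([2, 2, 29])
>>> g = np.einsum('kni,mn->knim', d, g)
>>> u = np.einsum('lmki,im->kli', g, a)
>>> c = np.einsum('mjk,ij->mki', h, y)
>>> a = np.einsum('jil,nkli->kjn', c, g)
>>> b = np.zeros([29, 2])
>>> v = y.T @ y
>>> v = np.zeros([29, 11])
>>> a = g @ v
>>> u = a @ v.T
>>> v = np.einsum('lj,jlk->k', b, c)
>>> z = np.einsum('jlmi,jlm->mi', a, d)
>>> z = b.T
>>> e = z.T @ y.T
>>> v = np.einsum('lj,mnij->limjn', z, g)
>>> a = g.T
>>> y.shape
(5, 2)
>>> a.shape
(29, 5, 5, 5)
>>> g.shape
(5, 5, 5, 29)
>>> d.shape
(5, 5, 5)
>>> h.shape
(2, 2, 29)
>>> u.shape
(5, 5, 5, 29)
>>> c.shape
(2, 29, 5)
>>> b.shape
(29, 2)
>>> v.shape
(2, 5, 5, 29, 5)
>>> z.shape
(2, 29)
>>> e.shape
(29, 5)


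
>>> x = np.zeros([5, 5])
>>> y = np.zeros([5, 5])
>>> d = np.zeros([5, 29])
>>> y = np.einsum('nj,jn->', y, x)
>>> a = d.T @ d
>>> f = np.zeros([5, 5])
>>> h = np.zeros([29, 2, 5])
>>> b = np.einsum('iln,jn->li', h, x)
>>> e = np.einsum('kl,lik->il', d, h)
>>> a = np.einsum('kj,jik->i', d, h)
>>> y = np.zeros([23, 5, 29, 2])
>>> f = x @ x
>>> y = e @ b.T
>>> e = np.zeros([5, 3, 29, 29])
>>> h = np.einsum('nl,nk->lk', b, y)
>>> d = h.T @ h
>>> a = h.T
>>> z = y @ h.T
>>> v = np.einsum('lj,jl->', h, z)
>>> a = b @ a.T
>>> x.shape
(5, 5)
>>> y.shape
(2, 2)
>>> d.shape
(2, 2)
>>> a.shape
(2, 2)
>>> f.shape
(5, 5)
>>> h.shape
(29, 2)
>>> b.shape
(2, 29)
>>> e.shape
(5, 3, 29, 29)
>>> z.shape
(2, 29)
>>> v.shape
()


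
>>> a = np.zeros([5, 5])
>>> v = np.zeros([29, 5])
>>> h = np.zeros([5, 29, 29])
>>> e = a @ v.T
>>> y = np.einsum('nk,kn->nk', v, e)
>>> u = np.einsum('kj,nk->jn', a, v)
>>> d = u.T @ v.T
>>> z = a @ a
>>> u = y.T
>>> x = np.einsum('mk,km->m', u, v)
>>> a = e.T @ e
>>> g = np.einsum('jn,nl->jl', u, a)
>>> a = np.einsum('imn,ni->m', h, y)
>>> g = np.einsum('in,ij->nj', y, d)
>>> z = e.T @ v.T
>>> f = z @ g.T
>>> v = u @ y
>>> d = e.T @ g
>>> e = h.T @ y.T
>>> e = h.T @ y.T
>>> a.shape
(29,)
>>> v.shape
(5, 5)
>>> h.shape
(5, 29, 29)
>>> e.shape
(29, 29, 29)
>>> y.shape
(29, 5)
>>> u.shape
(5, 29)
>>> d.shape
(29, 29)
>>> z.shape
(29, 29)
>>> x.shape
(5,)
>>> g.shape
(5, 29)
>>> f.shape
(29, 5)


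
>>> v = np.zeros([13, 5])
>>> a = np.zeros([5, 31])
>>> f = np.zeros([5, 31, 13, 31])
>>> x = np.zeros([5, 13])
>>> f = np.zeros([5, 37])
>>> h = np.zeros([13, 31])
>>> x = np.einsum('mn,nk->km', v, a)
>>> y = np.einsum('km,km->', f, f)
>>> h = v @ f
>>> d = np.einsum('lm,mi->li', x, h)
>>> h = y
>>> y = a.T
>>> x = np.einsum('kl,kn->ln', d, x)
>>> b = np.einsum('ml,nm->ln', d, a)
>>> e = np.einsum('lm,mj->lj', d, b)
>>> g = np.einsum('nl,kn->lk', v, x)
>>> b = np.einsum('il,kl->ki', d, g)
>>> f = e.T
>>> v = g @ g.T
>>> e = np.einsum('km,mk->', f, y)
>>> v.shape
(5, 5)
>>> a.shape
(5, 31)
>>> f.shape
(5, 31)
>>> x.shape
(37, 13)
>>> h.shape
()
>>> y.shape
(31, 5)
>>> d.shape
(31, 37)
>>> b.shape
(5, 31)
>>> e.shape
()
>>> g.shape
(5, 37)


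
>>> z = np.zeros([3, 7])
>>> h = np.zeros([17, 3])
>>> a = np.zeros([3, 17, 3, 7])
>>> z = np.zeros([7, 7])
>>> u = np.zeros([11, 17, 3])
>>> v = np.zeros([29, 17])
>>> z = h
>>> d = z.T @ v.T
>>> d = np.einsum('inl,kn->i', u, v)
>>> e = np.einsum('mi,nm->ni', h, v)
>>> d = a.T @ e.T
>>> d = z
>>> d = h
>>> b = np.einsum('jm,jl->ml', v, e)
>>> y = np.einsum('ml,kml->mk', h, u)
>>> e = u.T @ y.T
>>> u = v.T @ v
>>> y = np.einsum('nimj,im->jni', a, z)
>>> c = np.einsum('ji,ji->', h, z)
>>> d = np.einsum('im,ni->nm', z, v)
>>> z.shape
(17, 3)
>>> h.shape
(17, 3)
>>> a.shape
(3, 17, 3, 7)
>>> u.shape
(17, 17)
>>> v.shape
(29, 17)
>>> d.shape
(29, 3)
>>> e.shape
(3, 17, 17)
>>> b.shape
(17, 3)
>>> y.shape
(7, 3, 17)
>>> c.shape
()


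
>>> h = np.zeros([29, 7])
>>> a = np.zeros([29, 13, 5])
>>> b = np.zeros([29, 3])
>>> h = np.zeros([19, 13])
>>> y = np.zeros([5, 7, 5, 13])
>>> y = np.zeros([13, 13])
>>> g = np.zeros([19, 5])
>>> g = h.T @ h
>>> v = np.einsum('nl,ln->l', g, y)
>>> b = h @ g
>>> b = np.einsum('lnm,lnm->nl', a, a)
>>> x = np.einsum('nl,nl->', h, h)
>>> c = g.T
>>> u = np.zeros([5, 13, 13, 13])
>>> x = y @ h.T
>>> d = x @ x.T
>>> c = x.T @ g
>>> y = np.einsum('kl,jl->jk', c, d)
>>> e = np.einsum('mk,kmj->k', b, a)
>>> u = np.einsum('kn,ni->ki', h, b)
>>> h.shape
(19, 13)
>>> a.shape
(29, 13, 5)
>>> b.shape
(13, 29)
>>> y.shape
(13, 19)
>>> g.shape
(13, 13)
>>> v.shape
(13,)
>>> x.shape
(13, 19)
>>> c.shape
(19, 13)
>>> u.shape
(19, 29)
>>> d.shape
(13, 13)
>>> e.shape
(29,)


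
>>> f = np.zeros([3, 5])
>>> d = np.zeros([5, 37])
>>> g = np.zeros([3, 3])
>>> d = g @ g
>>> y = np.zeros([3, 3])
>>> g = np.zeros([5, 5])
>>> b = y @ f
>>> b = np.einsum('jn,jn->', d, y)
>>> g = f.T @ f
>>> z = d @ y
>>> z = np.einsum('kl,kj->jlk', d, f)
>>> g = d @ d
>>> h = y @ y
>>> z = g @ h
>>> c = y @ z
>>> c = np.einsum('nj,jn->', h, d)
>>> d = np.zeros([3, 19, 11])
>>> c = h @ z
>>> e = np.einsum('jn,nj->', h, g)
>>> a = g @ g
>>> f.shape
(3, 5)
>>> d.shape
(3, 19, 11)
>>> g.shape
(3, 3)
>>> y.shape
(3, 3)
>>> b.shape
()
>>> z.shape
(3, 3)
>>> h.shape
(3, 3)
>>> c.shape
(3, 3)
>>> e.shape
()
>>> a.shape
(3, 3)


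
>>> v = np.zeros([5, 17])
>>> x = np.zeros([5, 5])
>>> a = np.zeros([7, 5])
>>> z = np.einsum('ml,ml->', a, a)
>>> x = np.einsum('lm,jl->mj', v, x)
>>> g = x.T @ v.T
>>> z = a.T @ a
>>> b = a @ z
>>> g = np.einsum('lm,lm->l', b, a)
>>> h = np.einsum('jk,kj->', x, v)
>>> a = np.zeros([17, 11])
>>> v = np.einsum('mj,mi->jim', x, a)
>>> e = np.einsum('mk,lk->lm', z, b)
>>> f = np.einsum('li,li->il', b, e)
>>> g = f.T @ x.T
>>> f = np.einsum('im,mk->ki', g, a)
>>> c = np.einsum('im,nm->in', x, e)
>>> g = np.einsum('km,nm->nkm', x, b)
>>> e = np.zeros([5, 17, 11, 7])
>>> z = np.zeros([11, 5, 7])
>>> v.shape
(5, 11, 17)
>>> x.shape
(17, 5)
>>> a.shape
(17, 11)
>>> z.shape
(11, 5, 7)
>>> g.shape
(7, 17, 5)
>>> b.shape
(7, 5)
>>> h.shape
()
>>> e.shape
(5, 17, 11, 7)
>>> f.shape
(11, 7)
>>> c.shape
(17, 7)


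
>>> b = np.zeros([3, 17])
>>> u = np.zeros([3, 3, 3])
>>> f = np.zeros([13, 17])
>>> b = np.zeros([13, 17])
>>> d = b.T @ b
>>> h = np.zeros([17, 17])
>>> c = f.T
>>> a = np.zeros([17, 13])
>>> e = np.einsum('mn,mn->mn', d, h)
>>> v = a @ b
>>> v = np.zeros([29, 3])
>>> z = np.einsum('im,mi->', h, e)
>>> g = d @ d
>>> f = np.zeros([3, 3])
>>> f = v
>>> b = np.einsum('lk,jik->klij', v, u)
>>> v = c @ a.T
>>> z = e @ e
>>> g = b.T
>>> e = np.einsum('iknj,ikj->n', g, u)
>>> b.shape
(3, 29, 3, 3)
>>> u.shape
(3, 3, 3)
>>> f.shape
(29, 3)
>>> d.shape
(17, 17)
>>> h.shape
(17, 17)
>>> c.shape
(17, 13)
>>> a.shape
(17, 13)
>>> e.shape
(29,)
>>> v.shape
(17, 17)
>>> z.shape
(17, 17)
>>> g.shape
(3, 3, 29, 3)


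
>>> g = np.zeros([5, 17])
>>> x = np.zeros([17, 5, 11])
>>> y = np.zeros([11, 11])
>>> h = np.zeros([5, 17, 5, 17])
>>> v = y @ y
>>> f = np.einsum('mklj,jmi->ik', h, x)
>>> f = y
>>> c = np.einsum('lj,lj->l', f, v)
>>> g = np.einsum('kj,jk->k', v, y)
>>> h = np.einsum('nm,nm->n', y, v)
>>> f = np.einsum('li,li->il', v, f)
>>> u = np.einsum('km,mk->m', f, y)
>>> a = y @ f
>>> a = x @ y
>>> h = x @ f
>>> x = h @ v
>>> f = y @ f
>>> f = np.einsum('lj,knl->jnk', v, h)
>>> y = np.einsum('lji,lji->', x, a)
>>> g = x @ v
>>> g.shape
(17, 5, 11)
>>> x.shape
(17, 5, 11)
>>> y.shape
()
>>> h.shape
(17, 5, 11)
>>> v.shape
(11, 11)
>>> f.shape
(11, 5, 17)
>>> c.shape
(11,)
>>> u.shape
(11,)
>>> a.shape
(17, 5, 11)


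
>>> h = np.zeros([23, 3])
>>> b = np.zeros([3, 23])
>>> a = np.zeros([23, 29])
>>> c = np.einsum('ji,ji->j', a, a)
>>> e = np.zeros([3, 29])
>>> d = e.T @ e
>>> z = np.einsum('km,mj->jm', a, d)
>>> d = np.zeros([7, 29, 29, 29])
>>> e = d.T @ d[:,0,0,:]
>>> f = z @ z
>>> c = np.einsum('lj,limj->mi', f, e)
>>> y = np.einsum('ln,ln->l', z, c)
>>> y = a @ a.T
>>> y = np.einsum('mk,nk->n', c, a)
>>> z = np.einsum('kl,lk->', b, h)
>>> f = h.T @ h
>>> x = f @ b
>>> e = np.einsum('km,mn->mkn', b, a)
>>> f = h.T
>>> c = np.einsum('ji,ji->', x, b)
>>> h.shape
(23, 3)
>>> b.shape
(3, 23)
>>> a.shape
(23, 29)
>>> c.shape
()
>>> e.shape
(23, 3, 29)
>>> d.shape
(7, 29, 29, 29)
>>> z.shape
()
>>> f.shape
(3, 23)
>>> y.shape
(23,)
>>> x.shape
(3, 23)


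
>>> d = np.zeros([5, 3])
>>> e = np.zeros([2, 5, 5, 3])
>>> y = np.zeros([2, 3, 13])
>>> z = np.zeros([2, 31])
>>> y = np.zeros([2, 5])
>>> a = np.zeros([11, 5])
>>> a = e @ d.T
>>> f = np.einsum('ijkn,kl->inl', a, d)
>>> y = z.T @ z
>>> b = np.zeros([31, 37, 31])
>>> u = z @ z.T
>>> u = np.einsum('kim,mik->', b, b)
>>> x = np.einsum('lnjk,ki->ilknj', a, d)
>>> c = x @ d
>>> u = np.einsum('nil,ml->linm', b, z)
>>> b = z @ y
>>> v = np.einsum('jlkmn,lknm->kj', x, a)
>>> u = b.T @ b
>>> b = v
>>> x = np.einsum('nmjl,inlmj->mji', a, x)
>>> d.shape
(5, 3)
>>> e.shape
(2, 5, 5, 3)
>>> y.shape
(31, 31)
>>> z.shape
(2, 31)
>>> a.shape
(2, 5, 5, 5)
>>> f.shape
(2, 5, 3)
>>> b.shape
(5, 3)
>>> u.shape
(31, 31)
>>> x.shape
(5, 5, 3)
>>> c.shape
(3, 2, 5, 5, 3)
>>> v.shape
(5, 3)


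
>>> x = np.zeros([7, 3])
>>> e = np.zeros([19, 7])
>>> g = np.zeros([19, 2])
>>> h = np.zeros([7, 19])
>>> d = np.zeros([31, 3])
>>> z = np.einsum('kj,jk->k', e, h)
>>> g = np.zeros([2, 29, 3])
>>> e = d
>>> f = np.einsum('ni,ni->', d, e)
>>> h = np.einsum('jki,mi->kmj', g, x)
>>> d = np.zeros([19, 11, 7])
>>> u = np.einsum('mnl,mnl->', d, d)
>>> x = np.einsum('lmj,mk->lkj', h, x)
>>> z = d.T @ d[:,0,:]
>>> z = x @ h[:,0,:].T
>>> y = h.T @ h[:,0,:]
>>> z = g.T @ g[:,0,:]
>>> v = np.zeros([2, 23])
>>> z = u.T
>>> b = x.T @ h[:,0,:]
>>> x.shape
(29, 3, 2)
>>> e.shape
(31, 3)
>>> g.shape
(2, 29, 3)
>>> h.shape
(29, 7, 2)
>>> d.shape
(19, 11, 7)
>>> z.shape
()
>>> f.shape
()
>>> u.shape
()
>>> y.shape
(2, 7, 2)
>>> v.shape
(2, 23)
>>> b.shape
(2, 3, 2)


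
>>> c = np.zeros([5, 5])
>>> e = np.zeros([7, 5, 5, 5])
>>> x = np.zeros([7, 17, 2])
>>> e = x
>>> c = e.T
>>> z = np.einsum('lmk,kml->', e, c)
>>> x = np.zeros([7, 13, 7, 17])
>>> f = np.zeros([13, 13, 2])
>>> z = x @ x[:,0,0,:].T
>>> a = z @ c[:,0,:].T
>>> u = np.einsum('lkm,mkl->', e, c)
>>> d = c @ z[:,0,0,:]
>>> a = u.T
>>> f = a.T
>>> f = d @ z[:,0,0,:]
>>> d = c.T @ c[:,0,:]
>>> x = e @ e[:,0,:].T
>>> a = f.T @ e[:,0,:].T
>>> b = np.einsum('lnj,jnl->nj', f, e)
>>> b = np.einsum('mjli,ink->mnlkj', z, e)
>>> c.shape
(2, 17, 7)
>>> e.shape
(7, 17, 2)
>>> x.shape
(7, 17, 7)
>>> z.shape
(7, 13, 7, 7)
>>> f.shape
(2, 17, 7)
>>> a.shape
(7, 17, 7)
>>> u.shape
()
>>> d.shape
(7, 17, 7)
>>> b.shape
(7, 17, 7, 2, 13)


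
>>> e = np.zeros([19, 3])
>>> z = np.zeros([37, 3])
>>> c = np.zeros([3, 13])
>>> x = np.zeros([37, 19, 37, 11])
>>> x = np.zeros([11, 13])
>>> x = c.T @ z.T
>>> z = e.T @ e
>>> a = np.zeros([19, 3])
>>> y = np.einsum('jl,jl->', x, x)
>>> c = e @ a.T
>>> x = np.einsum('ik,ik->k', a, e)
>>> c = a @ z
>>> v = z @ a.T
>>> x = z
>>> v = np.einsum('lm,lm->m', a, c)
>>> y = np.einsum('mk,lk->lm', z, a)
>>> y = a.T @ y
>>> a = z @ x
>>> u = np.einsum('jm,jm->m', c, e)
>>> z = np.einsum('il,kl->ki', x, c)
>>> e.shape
(19, 3)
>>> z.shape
(19, 3)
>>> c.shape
(19, 3)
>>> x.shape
(3, 3)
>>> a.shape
(3, 3)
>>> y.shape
(3, 3)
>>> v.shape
(3,)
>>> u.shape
(3,)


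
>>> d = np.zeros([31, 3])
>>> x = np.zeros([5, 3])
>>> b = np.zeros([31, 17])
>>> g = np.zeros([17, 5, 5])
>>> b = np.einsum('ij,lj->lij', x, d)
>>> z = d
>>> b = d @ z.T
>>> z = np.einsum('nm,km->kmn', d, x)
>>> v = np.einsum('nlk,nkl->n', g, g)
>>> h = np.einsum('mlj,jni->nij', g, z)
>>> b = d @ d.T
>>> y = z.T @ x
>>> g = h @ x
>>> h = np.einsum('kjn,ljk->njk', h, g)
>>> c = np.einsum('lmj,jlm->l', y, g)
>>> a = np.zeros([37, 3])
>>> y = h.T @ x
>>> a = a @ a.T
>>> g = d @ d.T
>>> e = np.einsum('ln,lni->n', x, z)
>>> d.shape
(31, 3)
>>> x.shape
(5, 3)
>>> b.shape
(31, 31)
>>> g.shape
(31, 31)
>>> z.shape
(5, 3, 31)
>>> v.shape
(17,)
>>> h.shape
(5, 31, 3)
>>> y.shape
(3, 31, 3)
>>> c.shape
(31,)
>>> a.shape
(37, 37)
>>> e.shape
(3,)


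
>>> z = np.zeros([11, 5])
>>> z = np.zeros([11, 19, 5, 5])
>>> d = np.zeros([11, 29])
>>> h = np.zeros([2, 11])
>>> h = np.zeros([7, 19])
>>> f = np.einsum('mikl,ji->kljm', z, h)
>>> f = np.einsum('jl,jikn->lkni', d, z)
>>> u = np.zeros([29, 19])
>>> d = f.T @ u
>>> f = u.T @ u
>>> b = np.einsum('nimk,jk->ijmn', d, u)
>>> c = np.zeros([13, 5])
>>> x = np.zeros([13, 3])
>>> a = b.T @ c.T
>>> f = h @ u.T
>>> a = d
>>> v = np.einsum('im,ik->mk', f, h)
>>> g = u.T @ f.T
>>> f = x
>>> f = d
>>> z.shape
(11, 19, 5, 5)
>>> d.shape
(19, 5, 5, 19)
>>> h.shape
(7, 19)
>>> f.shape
(19, 5, 5, 19)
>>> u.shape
(29, 19)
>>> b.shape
(5, 29, 5, 19)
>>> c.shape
(13, 5)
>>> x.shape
(13, 3)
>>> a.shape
(19, 5, 5, 19)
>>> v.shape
(29, 19)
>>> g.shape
(19, 7)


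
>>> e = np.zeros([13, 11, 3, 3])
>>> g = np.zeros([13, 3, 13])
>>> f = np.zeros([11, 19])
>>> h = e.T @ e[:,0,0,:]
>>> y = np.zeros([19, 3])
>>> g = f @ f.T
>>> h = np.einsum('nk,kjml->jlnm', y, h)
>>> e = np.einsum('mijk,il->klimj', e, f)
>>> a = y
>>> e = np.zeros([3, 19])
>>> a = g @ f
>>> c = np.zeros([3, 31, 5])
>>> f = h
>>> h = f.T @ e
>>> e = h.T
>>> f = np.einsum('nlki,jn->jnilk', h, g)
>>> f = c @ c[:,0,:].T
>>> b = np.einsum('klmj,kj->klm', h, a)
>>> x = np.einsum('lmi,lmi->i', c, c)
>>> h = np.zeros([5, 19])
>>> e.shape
(19, 3, 19, 11)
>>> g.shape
(11, 11)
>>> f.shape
(3, 31, 3)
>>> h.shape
(5, 19)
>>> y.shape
(19, 3)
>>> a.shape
(11, 19)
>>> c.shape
(3, 31, 5)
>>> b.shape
(11, 19, 3)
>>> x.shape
(5,)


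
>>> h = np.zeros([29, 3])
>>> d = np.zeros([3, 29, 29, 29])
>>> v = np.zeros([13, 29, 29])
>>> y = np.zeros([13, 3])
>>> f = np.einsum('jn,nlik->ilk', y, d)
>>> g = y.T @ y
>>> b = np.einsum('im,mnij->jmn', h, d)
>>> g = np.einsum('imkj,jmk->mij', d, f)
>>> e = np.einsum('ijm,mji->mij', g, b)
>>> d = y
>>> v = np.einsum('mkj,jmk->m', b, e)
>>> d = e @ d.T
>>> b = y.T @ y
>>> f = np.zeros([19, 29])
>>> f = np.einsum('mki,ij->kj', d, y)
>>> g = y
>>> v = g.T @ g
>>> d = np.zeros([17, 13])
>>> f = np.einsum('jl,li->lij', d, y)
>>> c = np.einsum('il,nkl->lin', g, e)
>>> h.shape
(29, 3)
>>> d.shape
(17, 13)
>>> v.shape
(3, 3)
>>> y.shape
(13, 3)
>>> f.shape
(13, 3, 17)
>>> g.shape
(13, 3)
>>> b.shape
(3, 3)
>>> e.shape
(29, 29, 3)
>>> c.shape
(3, 13, 29)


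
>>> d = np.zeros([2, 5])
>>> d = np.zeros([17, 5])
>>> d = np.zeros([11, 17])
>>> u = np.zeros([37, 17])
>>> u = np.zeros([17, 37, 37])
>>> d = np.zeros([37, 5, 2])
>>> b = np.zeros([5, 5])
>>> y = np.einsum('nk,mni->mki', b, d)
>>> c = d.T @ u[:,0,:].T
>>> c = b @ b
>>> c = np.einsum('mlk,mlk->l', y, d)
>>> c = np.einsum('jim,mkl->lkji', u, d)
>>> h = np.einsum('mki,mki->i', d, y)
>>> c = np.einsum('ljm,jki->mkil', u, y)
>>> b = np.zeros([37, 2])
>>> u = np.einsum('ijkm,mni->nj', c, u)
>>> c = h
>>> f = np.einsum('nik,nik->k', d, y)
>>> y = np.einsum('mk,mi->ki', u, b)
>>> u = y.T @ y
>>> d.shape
(37, 5, 2)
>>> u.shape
(2, 2)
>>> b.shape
(37, 2)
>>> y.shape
(5, 2)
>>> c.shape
(2,)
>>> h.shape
(2,)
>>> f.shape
(2,)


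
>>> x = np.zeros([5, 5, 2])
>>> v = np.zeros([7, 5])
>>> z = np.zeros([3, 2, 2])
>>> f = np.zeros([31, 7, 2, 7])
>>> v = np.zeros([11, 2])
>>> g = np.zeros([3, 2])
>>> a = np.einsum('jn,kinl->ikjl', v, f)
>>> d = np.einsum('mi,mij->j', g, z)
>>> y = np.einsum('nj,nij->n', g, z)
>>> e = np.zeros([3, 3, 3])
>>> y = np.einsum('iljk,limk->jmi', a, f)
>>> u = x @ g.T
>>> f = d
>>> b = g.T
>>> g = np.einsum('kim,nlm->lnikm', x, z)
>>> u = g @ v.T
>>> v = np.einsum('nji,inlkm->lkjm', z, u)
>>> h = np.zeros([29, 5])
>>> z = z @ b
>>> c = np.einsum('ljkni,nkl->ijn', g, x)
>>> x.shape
(5, 5, 2)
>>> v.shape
(5, 5, 2, 11)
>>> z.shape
(3, 2, 3)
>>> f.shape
(2,)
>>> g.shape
(2, 3, 5, 5, 2)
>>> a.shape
(7, 31, 11, 7)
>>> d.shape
(2,)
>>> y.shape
(11, 2, 7)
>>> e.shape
(3, 3, 3)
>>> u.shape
(2, 3, 5, 5, 11)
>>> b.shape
(2, 3)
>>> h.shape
(29, 5)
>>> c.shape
(2, 3, 5)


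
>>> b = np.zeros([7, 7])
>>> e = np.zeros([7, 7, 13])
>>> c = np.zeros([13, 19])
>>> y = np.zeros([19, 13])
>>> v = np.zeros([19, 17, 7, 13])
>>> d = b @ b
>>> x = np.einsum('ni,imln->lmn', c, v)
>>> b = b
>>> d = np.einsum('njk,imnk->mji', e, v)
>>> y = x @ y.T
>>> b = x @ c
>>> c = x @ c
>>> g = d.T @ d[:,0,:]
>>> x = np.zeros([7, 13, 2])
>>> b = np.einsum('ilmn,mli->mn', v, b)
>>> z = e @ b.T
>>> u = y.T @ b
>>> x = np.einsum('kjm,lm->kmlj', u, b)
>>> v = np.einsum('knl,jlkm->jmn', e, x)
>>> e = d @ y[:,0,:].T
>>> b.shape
(7, 13)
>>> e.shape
(17, 7, 7)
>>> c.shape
(7, 17, 19)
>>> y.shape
(7, 17, 19)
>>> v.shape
(19, 17, 7)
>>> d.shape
(17, 7, 19)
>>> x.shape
(19, 13, 7, 17)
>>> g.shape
(19, 7, 19)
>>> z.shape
(7, 7, 7)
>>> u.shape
(19, 17, 13)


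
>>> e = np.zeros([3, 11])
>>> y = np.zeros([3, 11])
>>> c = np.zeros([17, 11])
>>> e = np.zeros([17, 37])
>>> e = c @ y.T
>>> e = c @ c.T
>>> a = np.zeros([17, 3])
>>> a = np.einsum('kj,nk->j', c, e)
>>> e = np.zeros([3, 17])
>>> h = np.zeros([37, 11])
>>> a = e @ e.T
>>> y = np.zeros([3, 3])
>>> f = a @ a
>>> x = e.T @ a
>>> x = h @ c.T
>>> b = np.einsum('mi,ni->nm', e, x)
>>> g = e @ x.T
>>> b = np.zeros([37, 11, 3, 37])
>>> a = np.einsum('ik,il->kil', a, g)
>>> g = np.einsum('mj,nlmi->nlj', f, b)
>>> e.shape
(3, 17)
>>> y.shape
(3, 3)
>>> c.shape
(17, 11)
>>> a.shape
(3, 3, 37)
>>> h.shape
(37, 11)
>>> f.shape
(3, 3)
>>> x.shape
(37, 17)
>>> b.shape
(37, 11, 3, 37)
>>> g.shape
(37, 11, 3)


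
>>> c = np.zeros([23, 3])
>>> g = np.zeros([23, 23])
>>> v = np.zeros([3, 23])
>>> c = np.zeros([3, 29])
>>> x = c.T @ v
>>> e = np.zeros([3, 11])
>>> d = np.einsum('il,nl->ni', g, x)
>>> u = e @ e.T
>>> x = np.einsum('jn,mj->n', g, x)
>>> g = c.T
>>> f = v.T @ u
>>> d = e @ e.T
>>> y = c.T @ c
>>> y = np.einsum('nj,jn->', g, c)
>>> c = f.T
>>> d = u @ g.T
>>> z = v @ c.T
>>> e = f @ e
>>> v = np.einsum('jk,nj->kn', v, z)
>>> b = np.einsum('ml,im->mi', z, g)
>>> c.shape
(3, 23)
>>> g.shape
(29, 3)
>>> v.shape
(23, 3)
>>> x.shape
(23,)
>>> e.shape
(23, 11)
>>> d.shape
(3, 29)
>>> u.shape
(3, 3)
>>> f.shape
(23, 3)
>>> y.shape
()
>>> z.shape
(3, 3)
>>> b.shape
(3, 29)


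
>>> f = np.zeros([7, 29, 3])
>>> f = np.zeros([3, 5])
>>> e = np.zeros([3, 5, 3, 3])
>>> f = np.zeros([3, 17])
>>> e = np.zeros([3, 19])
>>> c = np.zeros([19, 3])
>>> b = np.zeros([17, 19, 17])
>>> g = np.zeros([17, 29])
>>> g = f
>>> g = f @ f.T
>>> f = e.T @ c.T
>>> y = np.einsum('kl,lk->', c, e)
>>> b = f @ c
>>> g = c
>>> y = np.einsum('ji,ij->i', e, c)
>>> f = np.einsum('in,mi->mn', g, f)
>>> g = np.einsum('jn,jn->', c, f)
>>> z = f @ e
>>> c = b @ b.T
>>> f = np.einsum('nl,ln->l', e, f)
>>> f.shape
(19,)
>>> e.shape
(3, 19)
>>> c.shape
(19, 19)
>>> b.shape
(19, 3)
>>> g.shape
()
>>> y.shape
(19,)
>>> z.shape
(19, 19)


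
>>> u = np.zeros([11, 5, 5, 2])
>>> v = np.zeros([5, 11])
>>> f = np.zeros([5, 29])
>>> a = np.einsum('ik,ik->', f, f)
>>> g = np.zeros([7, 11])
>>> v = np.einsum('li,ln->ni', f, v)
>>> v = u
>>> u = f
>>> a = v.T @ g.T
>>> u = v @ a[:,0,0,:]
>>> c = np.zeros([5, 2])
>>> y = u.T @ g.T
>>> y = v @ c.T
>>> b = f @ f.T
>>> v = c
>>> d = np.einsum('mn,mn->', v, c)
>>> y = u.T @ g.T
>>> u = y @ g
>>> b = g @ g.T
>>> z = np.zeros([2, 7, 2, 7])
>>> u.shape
(7, 5, 5, 11)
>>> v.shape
(5, 2)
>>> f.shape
(5, 29)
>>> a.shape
(2, 5, 5, 7)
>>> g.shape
(7, 11)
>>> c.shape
(5, 2)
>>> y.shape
(7, 5, 5, 7)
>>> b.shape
(7, 7)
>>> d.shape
()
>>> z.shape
(2, 7, 2, 7)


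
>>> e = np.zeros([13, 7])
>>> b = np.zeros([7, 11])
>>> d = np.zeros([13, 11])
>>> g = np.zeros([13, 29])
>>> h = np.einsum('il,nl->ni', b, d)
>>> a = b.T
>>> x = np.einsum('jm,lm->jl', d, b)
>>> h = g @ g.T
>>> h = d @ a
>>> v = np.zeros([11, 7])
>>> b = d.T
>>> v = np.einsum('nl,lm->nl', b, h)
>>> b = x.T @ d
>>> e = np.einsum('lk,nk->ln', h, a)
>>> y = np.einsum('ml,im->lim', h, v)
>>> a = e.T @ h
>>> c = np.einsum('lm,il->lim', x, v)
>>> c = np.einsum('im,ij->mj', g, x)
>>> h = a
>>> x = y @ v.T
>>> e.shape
(13, 11)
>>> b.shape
(7, 11)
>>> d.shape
(13, 11)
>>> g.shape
(13, 29)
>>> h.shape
(11, 7)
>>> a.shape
(11, 7)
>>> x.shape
(7, 11, 11)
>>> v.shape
(11, 13)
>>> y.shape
(7, 11, 13)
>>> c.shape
(29, 7)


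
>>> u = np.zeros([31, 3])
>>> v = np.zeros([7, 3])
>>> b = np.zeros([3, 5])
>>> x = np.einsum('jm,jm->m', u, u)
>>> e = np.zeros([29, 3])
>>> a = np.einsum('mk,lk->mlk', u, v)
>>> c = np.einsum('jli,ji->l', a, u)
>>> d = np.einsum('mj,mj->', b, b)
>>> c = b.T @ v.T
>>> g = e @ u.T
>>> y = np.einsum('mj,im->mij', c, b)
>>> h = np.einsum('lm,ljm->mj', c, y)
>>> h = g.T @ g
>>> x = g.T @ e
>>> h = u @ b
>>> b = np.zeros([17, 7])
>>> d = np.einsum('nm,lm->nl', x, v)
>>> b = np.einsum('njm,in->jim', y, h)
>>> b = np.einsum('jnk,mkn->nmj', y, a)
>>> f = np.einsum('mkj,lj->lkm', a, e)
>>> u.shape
(31, 3)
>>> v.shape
(7, 3)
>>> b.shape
(3, 31, 5)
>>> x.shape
(31, 3)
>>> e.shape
(29, 3)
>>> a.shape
(31, 7, 3)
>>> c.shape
(5, 7)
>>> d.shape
(31, 7)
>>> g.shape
(29, 31)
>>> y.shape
(5, 3, 7)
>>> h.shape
(31, 5)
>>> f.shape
(29, 7, 31)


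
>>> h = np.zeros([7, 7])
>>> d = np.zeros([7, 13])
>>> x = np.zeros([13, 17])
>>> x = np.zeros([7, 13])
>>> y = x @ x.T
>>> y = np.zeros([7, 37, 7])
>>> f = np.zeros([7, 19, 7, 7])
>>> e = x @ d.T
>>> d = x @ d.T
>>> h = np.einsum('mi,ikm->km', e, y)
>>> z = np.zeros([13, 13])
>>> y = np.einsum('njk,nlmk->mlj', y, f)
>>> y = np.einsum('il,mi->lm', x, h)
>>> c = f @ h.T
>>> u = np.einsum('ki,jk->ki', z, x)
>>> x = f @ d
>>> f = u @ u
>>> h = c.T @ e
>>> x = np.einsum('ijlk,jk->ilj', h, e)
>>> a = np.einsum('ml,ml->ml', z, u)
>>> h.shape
(37, 7, 19, 7)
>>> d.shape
(7, 7)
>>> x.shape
(37, 19, 7)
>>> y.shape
(13, 37)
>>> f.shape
(13, 13)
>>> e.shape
(7, 7)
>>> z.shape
(13, 13)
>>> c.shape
(7, 19, 7, 37)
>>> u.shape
(13, 13)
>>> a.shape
(13, 13)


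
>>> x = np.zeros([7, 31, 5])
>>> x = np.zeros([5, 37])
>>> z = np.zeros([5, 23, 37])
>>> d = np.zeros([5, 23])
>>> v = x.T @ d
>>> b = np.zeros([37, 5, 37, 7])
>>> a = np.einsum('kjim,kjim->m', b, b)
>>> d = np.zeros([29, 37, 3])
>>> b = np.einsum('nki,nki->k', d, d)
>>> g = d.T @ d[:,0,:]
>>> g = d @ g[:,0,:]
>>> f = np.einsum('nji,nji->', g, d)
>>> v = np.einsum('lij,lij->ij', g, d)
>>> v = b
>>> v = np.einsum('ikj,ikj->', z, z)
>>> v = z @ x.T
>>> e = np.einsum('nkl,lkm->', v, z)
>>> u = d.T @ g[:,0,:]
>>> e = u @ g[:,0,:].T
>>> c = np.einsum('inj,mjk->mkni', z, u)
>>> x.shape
(5, 37)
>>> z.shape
(5, 23, 37)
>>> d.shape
(29, 37, 3)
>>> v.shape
(5, 23, 5)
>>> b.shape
(37,)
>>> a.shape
(7,)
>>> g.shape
(29, 37, 3)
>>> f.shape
()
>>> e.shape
(3, 37, 29)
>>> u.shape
(3, 37, 3)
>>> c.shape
(3, 3, 23, 5)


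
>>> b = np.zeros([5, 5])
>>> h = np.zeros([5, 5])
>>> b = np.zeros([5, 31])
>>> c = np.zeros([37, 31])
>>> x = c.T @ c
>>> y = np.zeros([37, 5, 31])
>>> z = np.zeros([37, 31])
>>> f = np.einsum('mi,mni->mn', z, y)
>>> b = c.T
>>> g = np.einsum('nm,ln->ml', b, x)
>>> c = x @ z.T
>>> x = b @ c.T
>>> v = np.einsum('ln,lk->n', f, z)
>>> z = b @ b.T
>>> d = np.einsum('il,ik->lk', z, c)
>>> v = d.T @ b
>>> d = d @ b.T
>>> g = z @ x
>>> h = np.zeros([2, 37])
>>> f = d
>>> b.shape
(31, 37)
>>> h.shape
(2, 37)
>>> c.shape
(31, 37)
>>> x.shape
(31, 31)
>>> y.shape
(37, 5, 31)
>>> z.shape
(31, 31)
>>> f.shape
(31, 31)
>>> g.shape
(31, 31)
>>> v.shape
(37, 37)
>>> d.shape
(31, 31)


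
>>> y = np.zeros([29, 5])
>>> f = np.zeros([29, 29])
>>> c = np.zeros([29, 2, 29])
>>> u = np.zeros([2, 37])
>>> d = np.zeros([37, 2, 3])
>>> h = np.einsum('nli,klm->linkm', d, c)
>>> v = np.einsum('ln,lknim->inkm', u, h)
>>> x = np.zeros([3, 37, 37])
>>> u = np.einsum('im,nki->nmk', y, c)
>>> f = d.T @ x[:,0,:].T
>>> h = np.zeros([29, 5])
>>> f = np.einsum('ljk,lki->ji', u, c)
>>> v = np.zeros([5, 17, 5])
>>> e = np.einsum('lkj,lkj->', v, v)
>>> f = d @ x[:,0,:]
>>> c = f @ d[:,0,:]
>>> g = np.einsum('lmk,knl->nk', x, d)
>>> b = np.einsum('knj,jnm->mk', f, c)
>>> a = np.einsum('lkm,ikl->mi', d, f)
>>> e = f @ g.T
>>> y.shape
(29, 5)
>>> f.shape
(37, 2, 37)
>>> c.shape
(37, 2, 3)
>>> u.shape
(29, 5, 2)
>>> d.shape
(37, 2, 3)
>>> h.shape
(29, 5)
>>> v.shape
(5, 17, 5)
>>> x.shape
(3, 37, 37)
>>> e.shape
(37, 2, 2)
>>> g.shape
(2, 37)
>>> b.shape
(3, 37)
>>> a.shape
(3, 37)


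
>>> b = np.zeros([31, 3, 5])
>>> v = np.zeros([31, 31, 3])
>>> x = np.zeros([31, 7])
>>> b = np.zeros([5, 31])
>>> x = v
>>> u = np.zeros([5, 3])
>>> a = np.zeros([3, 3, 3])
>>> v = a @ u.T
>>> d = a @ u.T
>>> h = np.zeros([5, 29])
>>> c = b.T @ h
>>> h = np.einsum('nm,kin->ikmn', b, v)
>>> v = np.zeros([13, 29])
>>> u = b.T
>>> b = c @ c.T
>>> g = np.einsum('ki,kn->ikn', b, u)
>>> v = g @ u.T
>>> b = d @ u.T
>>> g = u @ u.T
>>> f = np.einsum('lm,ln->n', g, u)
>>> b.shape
(3, 3, 31)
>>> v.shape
(31, 31, 31)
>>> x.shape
(31, 31, 3)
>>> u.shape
(31, 5)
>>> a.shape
(3, 3, 3)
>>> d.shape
(3, 3, 5)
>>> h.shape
(3, 3, 31, 5)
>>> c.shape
(31, 29)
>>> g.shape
(31, 31)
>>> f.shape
(5,)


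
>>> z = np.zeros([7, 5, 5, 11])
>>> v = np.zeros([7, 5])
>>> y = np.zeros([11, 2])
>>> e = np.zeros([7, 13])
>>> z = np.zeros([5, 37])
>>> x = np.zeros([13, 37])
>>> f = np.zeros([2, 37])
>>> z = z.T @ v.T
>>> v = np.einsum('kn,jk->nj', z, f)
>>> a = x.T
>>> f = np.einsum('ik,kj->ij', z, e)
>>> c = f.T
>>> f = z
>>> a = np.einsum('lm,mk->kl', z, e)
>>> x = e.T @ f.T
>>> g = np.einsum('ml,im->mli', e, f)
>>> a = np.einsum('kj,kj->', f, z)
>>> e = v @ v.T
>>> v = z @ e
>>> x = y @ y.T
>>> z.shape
(37, 7)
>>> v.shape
(37, 7)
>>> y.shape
(11, 2)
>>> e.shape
(7, 7)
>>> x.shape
(11, 11)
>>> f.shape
(37, 7)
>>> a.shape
()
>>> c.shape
(13, 37)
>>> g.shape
(7, 13, 37)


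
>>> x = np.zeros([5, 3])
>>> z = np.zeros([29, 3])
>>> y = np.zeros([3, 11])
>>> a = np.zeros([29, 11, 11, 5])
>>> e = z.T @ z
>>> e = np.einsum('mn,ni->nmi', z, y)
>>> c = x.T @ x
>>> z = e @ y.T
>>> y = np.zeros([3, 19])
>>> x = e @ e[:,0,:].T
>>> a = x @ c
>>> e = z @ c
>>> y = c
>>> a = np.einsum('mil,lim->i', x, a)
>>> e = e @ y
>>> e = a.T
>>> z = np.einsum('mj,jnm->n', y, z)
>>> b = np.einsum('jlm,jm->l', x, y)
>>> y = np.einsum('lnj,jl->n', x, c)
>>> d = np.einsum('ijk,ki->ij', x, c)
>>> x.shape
(3, 29, 3)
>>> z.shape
(29,)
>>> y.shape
(29,)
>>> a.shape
(29,)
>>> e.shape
(29,)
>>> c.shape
(3, 3)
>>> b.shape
(29,)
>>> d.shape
(3, 29)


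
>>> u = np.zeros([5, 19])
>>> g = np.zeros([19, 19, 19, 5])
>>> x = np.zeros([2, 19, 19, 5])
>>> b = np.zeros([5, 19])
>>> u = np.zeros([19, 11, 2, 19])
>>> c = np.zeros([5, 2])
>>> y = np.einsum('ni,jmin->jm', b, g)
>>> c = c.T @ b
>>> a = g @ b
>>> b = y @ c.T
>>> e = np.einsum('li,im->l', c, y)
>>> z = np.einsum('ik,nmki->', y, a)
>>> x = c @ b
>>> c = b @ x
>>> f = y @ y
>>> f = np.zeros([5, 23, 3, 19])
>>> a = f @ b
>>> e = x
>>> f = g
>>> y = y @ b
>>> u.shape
(19, 11, 2, 19)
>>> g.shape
(19, 19, 19, 5)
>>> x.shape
(2, 2)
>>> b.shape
(19, 2)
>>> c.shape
(19, 2)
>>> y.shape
(19, 2)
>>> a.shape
(5, 23, 3, 2)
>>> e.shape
(2, 2)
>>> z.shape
()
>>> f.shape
(19, 19, 19, 5)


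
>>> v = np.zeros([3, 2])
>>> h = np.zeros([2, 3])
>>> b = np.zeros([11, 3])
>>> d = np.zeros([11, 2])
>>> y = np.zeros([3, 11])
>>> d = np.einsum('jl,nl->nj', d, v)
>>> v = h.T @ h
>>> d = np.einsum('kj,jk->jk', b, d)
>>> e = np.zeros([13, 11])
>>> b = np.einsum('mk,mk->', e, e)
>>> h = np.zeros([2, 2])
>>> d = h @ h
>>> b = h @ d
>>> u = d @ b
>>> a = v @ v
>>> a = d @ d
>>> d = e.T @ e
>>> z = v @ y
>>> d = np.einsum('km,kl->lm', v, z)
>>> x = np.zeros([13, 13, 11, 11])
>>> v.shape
(3, 3)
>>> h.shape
(2, 2)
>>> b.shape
(2, 2)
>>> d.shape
(11, 3)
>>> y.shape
(3, 11)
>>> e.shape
(13, 11)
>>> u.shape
(2, 2)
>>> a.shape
(2, 2)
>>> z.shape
(3, 11)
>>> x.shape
(13, 13, 11, 11)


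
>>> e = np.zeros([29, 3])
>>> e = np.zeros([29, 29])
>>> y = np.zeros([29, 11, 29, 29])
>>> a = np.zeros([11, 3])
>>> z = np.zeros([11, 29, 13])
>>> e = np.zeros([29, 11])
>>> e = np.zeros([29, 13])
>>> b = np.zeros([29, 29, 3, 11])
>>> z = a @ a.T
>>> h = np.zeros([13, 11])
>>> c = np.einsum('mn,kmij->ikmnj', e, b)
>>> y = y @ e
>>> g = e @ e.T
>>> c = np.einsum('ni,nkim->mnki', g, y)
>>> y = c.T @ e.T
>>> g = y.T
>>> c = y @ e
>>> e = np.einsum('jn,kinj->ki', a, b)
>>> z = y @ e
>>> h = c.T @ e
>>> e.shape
(29, 29)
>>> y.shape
(29, 11, 29, 29)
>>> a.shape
(11, 3)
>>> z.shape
(29, 11, 29, 29)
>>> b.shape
(29, 29, 3, 11)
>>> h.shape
(13, 29, 11, 29)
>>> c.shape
(29, 11, 29, 13)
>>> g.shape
(29, 29, 11, 29)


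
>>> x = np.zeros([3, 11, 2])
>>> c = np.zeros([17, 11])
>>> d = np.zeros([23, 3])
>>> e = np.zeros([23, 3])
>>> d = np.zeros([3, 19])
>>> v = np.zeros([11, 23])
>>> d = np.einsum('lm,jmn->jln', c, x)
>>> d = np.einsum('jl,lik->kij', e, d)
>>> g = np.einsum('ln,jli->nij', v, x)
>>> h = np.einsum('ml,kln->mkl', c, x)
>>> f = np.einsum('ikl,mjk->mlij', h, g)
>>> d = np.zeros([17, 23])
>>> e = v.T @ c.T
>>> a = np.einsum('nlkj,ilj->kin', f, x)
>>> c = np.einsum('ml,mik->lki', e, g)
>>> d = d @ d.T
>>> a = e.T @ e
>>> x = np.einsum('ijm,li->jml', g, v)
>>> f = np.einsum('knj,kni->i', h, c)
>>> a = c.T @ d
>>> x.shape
(2, 3, 11)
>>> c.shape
(17, 3, 2)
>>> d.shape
(17, 17)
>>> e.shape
(23, 17)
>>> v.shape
(11, 23)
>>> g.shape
(23, 2, 3)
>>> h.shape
(17, 3, 11)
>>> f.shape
(2,)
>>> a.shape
(2, 3, 17)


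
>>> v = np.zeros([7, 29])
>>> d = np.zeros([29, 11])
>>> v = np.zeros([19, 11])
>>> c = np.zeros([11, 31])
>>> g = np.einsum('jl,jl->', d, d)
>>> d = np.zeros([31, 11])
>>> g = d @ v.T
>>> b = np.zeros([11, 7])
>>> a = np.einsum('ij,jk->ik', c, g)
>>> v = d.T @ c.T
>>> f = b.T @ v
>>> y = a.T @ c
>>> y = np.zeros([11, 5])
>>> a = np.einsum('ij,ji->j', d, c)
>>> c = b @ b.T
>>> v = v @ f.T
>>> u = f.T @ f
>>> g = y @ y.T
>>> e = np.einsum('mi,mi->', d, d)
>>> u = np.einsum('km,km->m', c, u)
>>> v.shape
(11, 7)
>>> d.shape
(31, 11)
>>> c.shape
(11, 11)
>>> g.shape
(11, 11)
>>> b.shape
(11, 7)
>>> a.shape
(11,)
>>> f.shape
(7, 11)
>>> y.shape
(11, 5)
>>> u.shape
(11,)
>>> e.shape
()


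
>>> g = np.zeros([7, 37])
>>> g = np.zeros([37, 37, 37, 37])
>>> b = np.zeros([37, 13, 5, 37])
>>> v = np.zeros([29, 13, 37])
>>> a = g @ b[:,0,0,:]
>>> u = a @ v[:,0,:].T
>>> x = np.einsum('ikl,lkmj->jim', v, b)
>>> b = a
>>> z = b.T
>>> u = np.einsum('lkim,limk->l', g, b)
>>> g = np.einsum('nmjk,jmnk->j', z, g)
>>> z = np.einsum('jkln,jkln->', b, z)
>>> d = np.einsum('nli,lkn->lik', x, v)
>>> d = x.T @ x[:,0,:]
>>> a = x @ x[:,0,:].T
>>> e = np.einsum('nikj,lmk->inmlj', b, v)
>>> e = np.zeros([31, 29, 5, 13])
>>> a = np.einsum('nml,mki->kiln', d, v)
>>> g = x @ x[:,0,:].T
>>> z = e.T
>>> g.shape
(37, 29, 37)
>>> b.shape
(37, 37, 37, 37)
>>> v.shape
(29, 13, 37)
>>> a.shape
(13, 37, 5, 5)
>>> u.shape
(37,)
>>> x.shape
(37, 29, 5)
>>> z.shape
(13, 5, 29, 31)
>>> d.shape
(5, 29, 5)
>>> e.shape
(31, 29, 5, 13)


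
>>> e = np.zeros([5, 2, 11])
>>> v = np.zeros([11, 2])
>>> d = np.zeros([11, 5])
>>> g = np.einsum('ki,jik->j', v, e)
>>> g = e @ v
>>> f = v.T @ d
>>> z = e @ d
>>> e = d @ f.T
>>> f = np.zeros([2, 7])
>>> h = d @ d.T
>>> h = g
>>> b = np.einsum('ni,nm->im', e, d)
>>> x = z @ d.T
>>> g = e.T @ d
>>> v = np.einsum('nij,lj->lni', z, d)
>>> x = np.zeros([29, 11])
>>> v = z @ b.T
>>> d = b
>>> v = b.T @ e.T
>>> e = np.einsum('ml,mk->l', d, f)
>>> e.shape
(5,)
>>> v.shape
(5, 11)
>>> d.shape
(2, 5)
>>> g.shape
(2, 5)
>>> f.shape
(2, 7)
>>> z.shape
(5, 2, 5)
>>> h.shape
(5, 2, 2)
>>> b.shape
(2, 5)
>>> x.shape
(29, 11)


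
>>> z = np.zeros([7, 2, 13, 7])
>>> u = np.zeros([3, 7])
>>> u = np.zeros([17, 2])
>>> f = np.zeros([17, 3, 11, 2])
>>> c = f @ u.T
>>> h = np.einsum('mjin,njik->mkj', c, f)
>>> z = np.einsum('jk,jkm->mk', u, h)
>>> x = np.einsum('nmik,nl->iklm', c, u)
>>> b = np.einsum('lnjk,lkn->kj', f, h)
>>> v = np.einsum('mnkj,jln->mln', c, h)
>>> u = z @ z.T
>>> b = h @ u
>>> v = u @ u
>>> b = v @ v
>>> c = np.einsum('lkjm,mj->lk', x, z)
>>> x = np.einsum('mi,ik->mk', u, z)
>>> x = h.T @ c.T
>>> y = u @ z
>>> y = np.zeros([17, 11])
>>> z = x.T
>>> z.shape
(11, 2, 3)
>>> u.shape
(3, 3)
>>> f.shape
(17, 3, 11, 2)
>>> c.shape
(11, 17)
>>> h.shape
(17, 2, 3)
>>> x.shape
(3, 2, 11)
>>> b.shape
(3, 3)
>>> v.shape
(3, 3)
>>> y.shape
(17, 11)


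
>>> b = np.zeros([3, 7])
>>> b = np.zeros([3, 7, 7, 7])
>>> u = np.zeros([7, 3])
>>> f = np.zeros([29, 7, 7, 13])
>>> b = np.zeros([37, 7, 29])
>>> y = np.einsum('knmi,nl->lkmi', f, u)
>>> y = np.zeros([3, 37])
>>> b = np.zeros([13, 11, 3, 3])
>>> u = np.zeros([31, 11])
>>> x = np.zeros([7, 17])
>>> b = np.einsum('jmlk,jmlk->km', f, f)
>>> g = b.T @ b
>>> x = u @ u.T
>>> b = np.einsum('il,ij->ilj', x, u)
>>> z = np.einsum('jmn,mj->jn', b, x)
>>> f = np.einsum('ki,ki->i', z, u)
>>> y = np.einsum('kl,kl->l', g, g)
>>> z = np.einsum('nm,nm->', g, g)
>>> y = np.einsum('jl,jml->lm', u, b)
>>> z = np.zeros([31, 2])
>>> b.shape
(31, 31, 11)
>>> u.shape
(31, 11)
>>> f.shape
(11,)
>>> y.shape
(11, 31)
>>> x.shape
(31, 31)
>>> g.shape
(7, 7)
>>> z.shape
(31, 2)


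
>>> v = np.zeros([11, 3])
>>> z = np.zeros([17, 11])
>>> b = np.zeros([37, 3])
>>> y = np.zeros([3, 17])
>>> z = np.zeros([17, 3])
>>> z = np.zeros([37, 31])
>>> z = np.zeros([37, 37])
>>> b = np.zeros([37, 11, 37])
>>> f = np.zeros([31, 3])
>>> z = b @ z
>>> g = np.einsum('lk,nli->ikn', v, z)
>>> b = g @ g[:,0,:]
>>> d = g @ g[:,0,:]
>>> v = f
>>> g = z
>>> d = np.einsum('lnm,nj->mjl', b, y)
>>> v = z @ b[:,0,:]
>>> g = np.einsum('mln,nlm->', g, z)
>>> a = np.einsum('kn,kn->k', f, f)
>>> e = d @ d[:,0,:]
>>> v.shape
(37, 11, 37)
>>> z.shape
(37, 11, 37)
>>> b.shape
(37, 3, 37)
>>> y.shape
(3, 17)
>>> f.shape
(31, 3)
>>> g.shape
()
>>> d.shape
(37, 17, 37)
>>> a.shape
(31,)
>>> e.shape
(37, 17, 37)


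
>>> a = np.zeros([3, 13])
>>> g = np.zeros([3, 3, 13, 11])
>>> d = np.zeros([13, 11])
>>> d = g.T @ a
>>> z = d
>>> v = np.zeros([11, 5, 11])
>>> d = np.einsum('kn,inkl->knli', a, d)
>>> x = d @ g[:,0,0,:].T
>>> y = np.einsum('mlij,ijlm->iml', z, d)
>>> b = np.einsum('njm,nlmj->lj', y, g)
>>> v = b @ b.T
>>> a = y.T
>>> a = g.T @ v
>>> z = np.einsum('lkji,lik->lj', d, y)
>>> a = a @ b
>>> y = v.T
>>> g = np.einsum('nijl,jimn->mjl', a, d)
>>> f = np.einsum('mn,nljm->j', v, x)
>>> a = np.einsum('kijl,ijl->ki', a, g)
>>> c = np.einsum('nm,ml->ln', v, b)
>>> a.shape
(11, 13)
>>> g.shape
(13, 3, 11)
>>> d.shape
(3, 13, 13, 11)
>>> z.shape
(3, 13)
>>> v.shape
(3, 3)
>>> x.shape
(3, 13, 13, 3)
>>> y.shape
(3, 3)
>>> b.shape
(3, 11)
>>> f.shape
(13,)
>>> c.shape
(11, 3)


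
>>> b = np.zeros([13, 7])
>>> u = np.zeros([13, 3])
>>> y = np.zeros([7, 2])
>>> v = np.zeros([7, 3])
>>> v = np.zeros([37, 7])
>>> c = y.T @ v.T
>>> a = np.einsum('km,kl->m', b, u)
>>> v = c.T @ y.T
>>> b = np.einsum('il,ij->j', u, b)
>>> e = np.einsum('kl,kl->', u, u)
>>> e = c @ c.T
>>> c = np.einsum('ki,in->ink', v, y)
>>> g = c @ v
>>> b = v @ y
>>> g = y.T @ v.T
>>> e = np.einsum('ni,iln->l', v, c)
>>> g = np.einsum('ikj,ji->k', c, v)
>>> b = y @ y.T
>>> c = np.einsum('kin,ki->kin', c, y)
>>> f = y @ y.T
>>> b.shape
(7, 7)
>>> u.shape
(13, 3)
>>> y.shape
(7, 2)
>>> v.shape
(37, 7)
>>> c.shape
(7, 2, 37)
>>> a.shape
(7,)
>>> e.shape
(2,)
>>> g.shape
(2,)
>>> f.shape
(7, 7)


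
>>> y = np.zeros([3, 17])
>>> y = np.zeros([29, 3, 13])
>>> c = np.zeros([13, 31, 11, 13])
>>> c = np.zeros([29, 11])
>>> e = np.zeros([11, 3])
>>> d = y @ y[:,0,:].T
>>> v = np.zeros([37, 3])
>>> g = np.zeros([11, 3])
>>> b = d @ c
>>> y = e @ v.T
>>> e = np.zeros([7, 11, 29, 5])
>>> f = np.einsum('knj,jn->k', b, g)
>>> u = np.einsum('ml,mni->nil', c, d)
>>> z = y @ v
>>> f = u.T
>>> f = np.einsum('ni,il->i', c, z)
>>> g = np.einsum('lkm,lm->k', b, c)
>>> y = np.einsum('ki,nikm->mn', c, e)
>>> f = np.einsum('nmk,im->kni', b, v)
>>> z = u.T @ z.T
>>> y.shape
(5, 7)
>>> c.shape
(29, 11)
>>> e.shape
(7, 11, 29, 5)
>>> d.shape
(29, 3, 29)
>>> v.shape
(37, 3)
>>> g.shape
(3,)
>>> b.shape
(29, 3, 11)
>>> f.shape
(11, 29, 37)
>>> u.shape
(3, 29, 11)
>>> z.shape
(11, 29, 11)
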